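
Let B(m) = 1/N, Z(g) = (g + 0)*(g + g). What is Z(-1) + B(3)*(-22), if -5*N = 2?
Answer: 57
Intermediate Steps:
N = -⅖ (N = -⅕*2 = -⅖ ≈ -0.40000)
Z(g) = 2*g² (Z(g) = g*(2*g) = 2*g²)
B(m) = -5/2 (B(m) = 1/(-⅖) = -5/2)
Z(-1) + B(3)*(-22) = 2*(-1)² - 5/2*(-22) = 2*1 + 55 = 2 + 55 = 57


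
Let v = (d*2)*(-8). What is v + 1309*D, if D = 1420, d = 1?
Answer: 1858764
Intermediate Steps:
v = -16 (v = (1*2)*(-8) = 2*(-8) = -16)
v + 1309*D = -16 + 1309*1420 = -16 + 1858780 = 1858764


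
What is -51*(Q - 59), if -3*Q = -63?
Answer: 1938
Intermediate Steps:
Q = 21 (Q = -1/3*(-63) = 21)
-51*(Q - 59) = -51*(21 - 59) = -51*(-38) = 1938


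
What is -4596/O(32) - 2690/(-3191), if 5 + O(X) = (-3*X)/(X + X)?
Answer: 29366642/41483 ≈ 707.92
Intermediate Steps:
O(X) = -13/2 (O(X) = -5 + (-3*X)/(X + X) = -5 + (-3*X)/((2*X)) = -5 + (-3*X)*(1/(2*X)) = -5 - 3/2 = -13/2)
-4596/O(32) - 2690/(-3191) = -4596/(-13/2) - 2690/(-3191) = -4596*(-2/13) - 2690*(-1/3191) = 9192/13 + 2690/3191 = 29366642/41483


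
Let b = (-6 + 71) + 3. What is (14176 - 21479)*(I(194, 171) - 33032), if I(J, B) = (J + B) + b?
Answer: 238070497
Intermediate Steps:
b = 68 (b = 65 + 3 = 68)
I(J, B) = 68 + B + J (I(J, B) = (J + B) + 68 = (B + J) + 68 = 68 + B + J)
(14176 - 21479)*(I(194, 171) - 33032) = (14176 - 21479)*((68 + 171 + 194) - 33032) = -7303*(433 - 33032) = -7303*(-32599) = 238070497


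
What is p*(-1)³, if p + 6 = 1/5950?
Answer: 35699/5950 ≈ 5.9998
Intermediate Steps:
p = -35699/5950 (p = -6 + 1/5950 = -35699/5950 ≈ -5.9998)
p*(-1)³ = -35699/5950*(-1)³ = -35699/5950*(-1) = 35699/5950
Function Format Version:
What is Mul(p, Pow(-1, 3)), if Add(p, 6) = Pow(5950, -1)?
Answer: Rational(35699, 5950) ≈ 5.9998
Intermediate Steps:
p = Rational(-35699, 5950) (p = Add(-6, Pow(5950, -1)) = Add(-6, Rational(1, 5950)) = Rational(-35699, 5950) ≈ -5.9998)
Mul(p, Pow(-1, 3)) = Mul(Rational(-35699, 5950), Pow(-1, 3)) = Mul(Rational(-35699, 5950), -1) = Rational(35699, 5950)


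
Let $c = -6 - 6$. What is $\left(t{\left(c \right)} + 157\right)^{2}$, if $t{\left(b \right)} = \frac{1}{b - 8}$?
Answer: $\frac{9853321}{400} \approx 24633.0$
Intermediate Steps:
$c = -12$
$t{\left(b \right)} = \frac{1}{-8 + b}$
$\left(t{\left(c \right)} + 157\right)^{2} = \left(\frac{1}{-8 - 12} + 157\right)^{2} = \left(\frac{1}{-20} + 157\right)^{2} = \left(- \frac{1}{20} + 157\right)^{2} = \left(\frac{3139}{20}\right)^{2} = \frac{9853321}{400}$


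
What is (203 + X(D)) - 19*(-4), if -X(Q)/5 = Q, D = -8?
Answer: 319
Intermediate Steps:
X(Q) = -5*Q
(203 + X(D)) - 19*(-4) = (203 - 5*(-8)) - 19*(-4) = (203 + 40) + 76 = 243 + 76 = 319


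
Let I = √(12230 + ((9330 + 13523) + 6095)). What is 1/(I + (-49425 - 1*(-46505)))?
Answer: -1460/4242611 - √41178/8485222 ≈ -0.00036804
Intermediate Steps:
I = √41178 (I = √(12230 + (22853 + 6095)) = √(12230 + 28948) = √41178 ≈ 202.92)
1/(I + (-49425 - 1*(-46505))) = 1/(√41178 + (-49425 - 1*(-46505))) = 1/(√41178 + (-49425 + 46505)) = 1/(√41178 - 2920) = 1/(-2920 + √41178)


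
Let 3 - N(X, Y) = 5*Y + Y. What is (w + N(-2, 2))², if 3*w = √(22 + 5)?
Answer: (9 - √3)² ≈ 52.823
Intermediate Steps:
N(X, Y) = 3 - 6*Y (N(X, Y) = 3 - (5*Y + Y) = 3 - 6*Y)
w = √3 (w = √(22 + 5)/3 = √27/3 = (3*√3)/3 = √3 ≈ 1.7320)
(w + N(-2, 2))² = (√3 + (3 - 6*2))² = (√3 + (3 - 12))² = (√3 - 9)² = (-9 + √3)²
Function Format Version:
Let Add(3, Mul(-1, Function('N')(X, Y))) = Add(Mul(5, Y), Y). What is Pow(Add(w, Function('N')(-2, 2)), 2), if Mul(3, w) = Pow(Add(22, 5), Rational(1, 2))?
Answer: Pow(Add(9, Mul(-1, Pow(3, Rational(1, 2)))), 2) ≈ 52.823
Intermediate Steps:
Function('N')(X, Y) = Add(3, Mul(-6, Y)) (Function('N')(X, Y) = Add(3, Mul(-1, Add(Mul(5, Y), Y))) = Add(3, Mul(-1, Mul(6, Y))) = Add(3, Mul(-6, Y)))
w = Pow(3, Rational(1, 2)) (w = Mul(Rational(1, 3), Pow(Add(22, 5), Rational(1, 2))) = Mul(Rational(1, 3), Pow(27, Rational(1, 2))) = Mul(Rational(1, 3), Mul(3, Pow(3, Rational(1, 2)))) = Pow(3, Rational(1, 2)) ≈ 1.7320)
Pow(Add(w, Function('N')(-2, 2)), 2) = Pow(Add(Pow(3, Rational(1, 2)), Add(3, Mul(-6, 2))), 2) = Pow(Add(Pow(3, Rational(1, 2)), Add(3, -12)), 2) = Pow(Add(Pow(3, Rational(1, 2)), -9), 2) = Pow(Add(-9, Pow(3, Rational(1, 2))), 2)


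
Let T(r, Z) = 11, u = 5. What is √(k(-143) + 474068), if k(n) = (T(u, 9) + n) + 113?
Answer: √474049 ≈ 688.51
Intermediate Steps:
k(n) = 124 + n (k(n) = (11 + n) + 113 = 124 + n)
√(k(-143) + 474068) = √((124 - 143) + 474068) = √(-19 + 474068) = √474049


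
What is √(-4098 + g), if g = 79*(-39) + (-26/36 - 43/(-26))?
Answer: 17*I*√37778/39 ≈ 84.724*I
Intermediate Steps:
g = -360368/117 (g = -3081 + (-26*1/36 - 43*(-1/26)) = -3081 + (-13/18 + 43/26) = -3081 + 109/117 = -360368/117 ≈ -3080.1)
√(-4098 + g) = √(-4098 - 360368/117) = √(-839834/117) = 17*I*√37778/39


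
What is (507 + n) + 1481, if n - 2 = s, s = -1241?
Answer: 749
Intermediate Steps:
n = -1239 (n = 2 - 1241 = -1239)
(507 + n) + 1481 = (507 - 1239) + 1481 = -732 + 1481 = 749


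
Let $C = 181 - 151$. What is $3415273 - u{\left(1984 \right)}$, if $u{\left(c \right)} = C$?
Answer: $3415243$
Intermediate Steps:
$C = 30$ ($C = 181 - 151 = 30$)
$u{\left(c \right)} = 30$
$3415273 - u{\left(1984 \right)} = 3415273 - 30 = 3415243$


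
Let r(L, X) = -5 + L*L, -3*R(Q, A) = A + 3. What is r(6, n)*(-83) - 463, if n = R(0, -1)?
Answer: -3036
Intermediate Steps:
R(Q, A) = -1 - A/3 (R(Q, A) = -(A + 3)/3 = -(3 + A)/3 = -1 - A/3)
n = -⅔ (n = -1 - ⅓*(-1) = -1 + ⅓ = -⅔ ≈ -0.66667)
r(L, X) = -5 + L²
r(6, n)*(-83) - 463 = (-5 + 6²)*(-83) - 463 = (-5 + 36)*(-83) - 463 = 31*(-83) - 463 = -2573 - 463 = -3036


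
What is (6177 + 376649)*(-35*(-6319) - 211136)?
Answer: 3839361954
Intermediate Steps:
(6177 + 376649)*(-35*(-6319) - 211136) = 382826*(221165 - 211136) = 382826*10029 = 3839361954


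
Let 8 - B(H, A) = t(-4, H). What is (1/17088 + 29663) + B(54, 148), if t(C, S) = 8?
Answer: 506881345/17088 ≈ 29663.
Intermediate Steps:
B(H, A) = 0 (B(H, A) = 8 - 1*8 = 8 - 8 = 0)
(1/17088 + 29663) + B(54, 148) = (1/17088 + 29663) + 0 = 506881345/17088 + 0 = 506881345/17088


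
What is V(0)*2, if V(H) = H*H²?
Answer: 0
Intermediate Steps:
V(H) = H³
V(0)*2 = 0³*2 = 0*2 = 0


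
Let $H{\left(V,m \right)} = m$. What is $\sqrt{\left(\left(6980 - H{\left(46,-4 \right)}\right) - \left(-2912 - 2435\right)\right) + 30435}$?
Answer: $\sqrt{42766} \approx 206.8$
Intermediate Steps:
$\sqrt{\left(\left(6980 - H{\left(46,-4 \right)}\right) - \left(-2912 - 2435\right)\right) + 30435} = \sqrt{\left(\left(6980 - -4\right) - \left(-2912 - 2435\right)\right) + 30435} = \sqrt{\left(\left(6980 + 4\right) - \left(-2912 - 2435\right)\right) + 30435} = \sqrt{\left(6984 - -5347\right) + 30435} = \sqrt{\left(6984 + 5347\right) + 30435} = \sqrt{12331 + 30435} = \sqrt{42766}$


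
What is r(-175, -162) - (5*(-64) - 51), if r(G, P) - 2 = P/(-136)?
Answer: 25445/68 ≈ 374.19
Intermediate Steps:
r(G, P) = 2 - P/136 (r(G, P) = 2 + P/(-136) = 2 + P*(-1/136) = 2 - P/136)
r(-175, -162) - (5*(-64) - 51) = (2 - 1/136*(-162)) - (5*(-64) - 51) = (2 + 81/68) - (-320 - 51) = 217/68 - 1*(-371) = 217/68 + 371 = 25445/68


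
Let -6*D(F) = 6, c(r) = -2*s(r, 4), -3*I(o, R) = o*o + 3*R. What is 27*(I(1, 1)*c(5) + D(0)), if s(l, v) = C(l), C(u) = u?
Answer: 333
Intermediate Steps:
s(l, v) = l
I(o, R) = -R - o²/3 (I(o, R) = -(o*o + 3*R)/3 = -(o² + 3*R)/3 = -R - o²/3)
c(r) = -2*r
D(F) = -1 (D(F) = -⅙*6 = -1)
27*(I(1, 1)*c(5) + D(0)) = 27*((-1*1 - ⅓*1²)*(-2*5) - 1) = 27*((-1 - ⅓*1)*(-10) - 1) = 27*((-1 - ⅓)*(-10) - 1) = 27*(-4/3*(-10) - 1) = 27*(40/3 - 1) = 27*(37/3) = 333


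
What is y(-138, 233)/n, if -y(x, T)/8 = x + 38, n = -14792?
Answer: -100/1849 ≈ -0.054083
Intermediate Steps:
y(x, T) = -304 - 8*x (y(x, T) = -8*(x + 38) = -8*(38 + x) = -304 - 8*x)
y(-138, 233)/n = (-304 - 8*(-138))/(-14792) = (-304 + 1104)*(-1/14792) = 800*(-1/14792) = -100/1849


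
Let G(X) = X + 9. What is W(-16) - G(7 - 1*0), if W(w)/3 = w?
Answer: -64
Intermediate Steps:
G(X) = 9 + X
W(w) = 3*w
W(-16) - G(7 - 1*0) = 3*(-16) - (9 + (7 - 1*0)) = -48 - (9 + (7 + 0)) = -48 - (9 + 7) = -48 - 1*16 = -48 - 16 = -64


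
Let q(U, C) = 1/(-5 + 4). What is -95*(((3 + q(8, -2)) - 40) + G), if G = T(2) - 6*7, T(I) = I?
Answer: 7410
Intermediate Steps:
q(U, C) = -1 (q(U, C) = 1/(-1) = -1)
G = -40 (G = 2 - 6*7 = 2 - 42 = -40)
-95*(((3 + q(8, -2)) - 40) + G) = -95*(((3 - 1) - 40) - 40) = -95*((2 - 40) - 40) = -95*(-38 - 40) = -95*(-78) = 7410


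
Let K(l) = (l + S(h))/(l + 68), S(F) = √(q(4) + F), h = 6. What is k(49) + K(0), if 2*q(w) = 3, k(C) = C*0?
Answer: √30/136 ≈ 0.040274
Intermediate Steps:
k(C) = 0
q(w) = 3/2 (q(w) = (½)*3 = 3/2)
S(F) = √(3/2 + F)
K(l) = (l + √30/2)/(68 + l) (K(l) = (l + √(6 + 4*6)/2)/(l + 68) = (l + √(6 + 24)/2)/(68 + l) = (l + √30/2)/(68 + l))
k(49) + K(0) = 0 + (0 + √30/2)/(68 + 0) = 0 + (√30/2)/68 = 0 + √30/136 = √30/136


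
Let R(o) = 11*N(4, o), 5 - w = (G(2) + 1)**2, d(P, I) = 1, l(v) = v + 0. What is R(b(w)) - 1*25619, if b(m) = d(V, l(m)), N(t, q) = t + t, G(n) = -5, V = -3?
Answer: -25531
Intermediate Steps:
l(v) = v
N(t, q) = 2*t
w = -11 (w = 5 - (-5 + 1)**2 = 5 - 1*(-4)**2 = 5 - 1*16 = 5 - 16 = -11)
b(m) = 1
R(o) = 88 (R(o) = 11*(2*4) = 11*8 = 88)
R(b(w)) - 1*25619 = 88 - 1*25619 = 88 - 25619 = -25531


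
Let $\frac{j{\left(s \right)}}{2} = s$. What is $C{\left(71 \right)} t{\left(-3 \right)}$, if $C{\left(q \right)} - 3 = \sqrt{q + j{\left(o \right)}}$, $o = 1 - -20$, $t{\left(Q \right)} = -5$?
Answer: $-15 - 5 \sqrt{113} \approx -68.151$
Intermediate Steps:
$o = 21$ ($o = 1 + 20 = 21$)
$j{\left(s \right)} = 2 s$
$C{\left(q \right)} = 3 + \sqrt{42 + q}$ ($C{\left(q \right)} = 3 + \sqrt{q + 2 \cdot 21} = 3 + \sqrt{q + 42} = 3 + \sqrt{42 + q}$)
$C{\left(71 \right)} t{\left(-3 \right)} = \left(3 + \sqrt{42 + 71}\right) \left(-5\right) = \left(3 + \sqrt{113}\right) \left(-5\right) = -15 - 5 \sqrt{113}$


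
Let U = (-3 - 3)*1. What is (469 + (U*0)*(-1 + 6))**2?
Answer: 219961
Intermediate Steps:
U = -6 (U = -6*1 = -6)
(469 + (U*0)*(-1 + 6))**2 = (469 + (-6*0)*(-1 + 6))**2 = (469 + 0*5)**2 = (469 + 0)**2 = 469**2 = 219961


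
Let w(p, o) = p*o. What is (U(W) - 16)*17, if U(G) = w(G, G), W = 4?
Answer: 0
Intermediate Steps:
w(p, o) = o*p
U(G) = G² (U(G) = G*G = G²)
(U(W) - 16)*17 = (4² - 16)*17 = (16 - 16)*17 = 0*17 = 0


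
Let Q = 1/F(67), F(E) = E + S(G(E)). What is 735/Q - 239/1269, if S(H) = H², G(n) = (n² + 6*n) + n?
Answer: 22927842500926/1269 ≈ 1.8068e+10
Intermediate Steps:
G(n) = n² + 7*n
F(E) = E + E²*(7 + E)² (F(E) = E + (E*(7 + E))² = E + E²*(7 + E)²)
Q = 1/24581831 (Q = 1/(67*(1 + 67*(7 + 67)²)) = 1/(67*(1 + 67*74²)) = 1/(67*(1 + 67*5476)) = 1/(67*(1 + 366892)) = 1/(67*366893) = 1/24581831 ≈ 4.0680e-8)
735/Q - 239/1269 = 735/(1/24581831) - 239/1269 = 735*24581831 - 239*1/1269 = 18067645785 - 239/1269 = 22927842500926/1269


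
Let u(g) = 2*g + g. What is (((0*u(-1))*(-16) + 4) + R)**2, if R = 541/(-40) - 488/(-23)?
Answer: 115713049/846400 ≈ 136.71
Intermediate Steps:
u(g) = 3*g
R = 7077/920 (R = 541*(-1/40) - 488*(-1/23) = -541/40 + 488/23 = 7077/920 ≈ 7.6924)
(((0*u(-1))*(-16) + 4) + R)**2 = (((0*(3*(-1)))*(-16) + 4) + 7077/920)**2 = (((0*(-3))*(-16) + 4) + 7077/920)**2 = ((0*(-16) + 4) + 7077/920)**2 = ((0 + 4) + 7077/920)**2 = (4 + 7077/920)**2 = (10757/920)**2 = 115713049/846400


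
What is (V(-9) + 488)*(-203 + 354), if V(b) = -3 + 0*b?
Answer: 73235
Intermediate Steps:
V(b) = -3 (V(b) = -3 + 0 = -3)
(V(-9) + 488)*(-203 + 354) = (-3 + 488)*(-203 + 354) = 485*151 = 73235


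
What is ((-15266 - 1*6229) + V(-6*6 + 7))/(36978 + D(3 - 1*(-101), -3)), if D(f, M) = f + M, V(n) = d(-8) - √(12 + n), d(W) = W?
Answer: -21503/37079 - I*√17/37079 ≈ -0.57992 - 0.0001112*I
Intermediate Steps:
V(n) = -8 - √(12 + n)
D(f, M) = M + f
((-15266 - 1*6229) + V(-6*6 + 7))/(36978 + D(3 - 1*(-101), -3)) = ((-15266 - 1*6229) + (-8 - √(12 + (-6*6 + 7))))/(36978 + (-3 + (3 - 1*(-101)))) = ((-15266 - 6229) + (-8 - √(12 + (-36 + 7))))/(36978 + (-3 + (3 + 101))) = (-21495 + (-8 - √(12 - 29)))/(36978 + (-3 + 104)) = (-21495 + (-8 - √(-17)))/(36978 + 101) = (-21495 + (-8 - I*√17))/37079 = (-21495 + (-8 - I*√17))*(1/37079) = (-21503 - I*√17)*(1/37079) = -21503/37079 - I*√17/37079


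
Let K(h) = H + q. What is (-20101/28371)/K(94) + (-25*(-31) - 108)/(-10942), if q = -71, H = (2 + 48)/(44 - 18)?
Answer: -3533494385/69692765709 ≈ -0.050701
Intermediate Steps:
H = 25/13 (H = 50/26 = 50*(1/26) = 25/13 ≈ 1.9231)
K(h) = -898/13 (K(h) = 25/13 - 71 = -898/13)
(-20101/28371)/K(94) + (-25*(-31) - 108)/(-10942) = (-20101/28371)/(-898/13) + (-25*(-31) - 108)/(-10942) = -20101*1/28371*(-13/898) + (775 - 108)*(-1/10942) = -20101/28371*(-13/898) + 667*(-1/10942) = 261313/25477158 - 667/10942 = -3533494385/69692765709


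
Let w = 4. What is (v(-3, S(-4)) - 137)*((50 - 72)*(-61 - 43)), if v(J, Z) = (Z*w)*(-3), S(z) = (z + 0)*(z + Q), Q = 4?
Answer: -313456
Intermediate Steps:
S(z) = z*(4 + z) (S(z) = (z + 0)*(z + 4) = z*(4 + z))
v(J, Z) = -12*Z (v(J, Z) = (Z*4)*(-3) = (4*Z)*(-3) = -12*Z)
(v(-3, S(-4)) - 137)*((50 - 72)*(-61 - 43)) = (-(-48)*(4 - 4) - 137)*((50 - 72)*(-61 - 43)) = (-(-48)*0 - 137)*(-22*(-104)) = (-12*0 - 137)*2288 = (0 - 137)*2288 = -137*2288 = -313456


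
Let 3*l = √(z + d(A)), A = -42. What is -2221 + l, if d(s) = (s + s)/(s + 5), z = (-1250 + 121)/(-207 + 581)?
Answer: -2221 + I*√143320166/41514 ≈ -2221.0 + 0.28838*I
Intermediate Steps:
z = -1129/374 ≈ -3.0187
d(s) = 2*s/(5 + s) (d(s) = (2*s)/(5 + s) = 2*s/(5 + s))
l = I*√143320166/41514 (l = √(-1129/374 + 2*(-42)/(5 - 42))/3 = √(-1129/374 + 2*(-42)/(-37))/3 = √(-1129/374 + 2*(-42)*(-1/37))/3 = √(-1129/374 + 84/37)/3 = √(-10357/13838)/3 = (I*√143320166/13838)/3 = I*√143320166/41514 ≈ 0.28838*I)
-2221 + l = -2221 + I*√143320166/41514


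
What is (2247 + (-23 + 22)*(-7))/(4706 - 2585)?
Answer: 322/303 ≈ 1.0627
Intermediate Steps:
(2247 + (-23 + 22)*(-7))/(4706 - 2585) = (2247 - 1*(-7))/2121 = (2247 + 7)*(1/2121) = 2254*(1/2121) = 322/303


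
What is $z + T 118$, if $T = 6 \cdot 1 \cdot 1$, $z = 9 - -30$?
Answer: $747$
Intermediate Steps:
$z = 39$ ($z = 9 + 30 = 39$)
$T = 6$ ($T = 6 \cdot 1 = 6$)
$z + T 118 = 39 + 6 \cdot 118 = 39 + 708 = 747$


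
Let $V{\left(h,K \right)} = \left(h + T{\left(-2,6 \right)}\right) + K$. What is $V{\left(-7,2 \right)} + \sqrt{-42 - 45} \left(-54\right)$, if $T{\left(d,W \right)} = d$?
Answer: $-7 - 54 i \sqrt{87} \approx -7.0 - 503.68 i$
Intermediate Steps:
$V{\left(h,K \right)} = -2 + K + h$ ($V{\left(h,K \right)} = \left(h - 2\right) + K = \left(-2 + h\right) + K = -2 + K + h$)
$V{\left(-7,2 \right)} + \sqrt{-42 - 45} \left(-54\right) = \left(-2 + 2 - 7\right) + \sqrt{-42 - 45} \left(-54\right) = -7 + \sqrt{-87} \left(-54\right) = -7 + i \sqrt{87} \left(-54\right) = -7 - 54 i \sqrt{87}$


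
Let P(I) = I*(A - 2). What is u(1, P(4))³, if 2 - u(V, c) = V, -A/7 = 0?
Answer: 1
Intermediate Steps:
A = 0 (A = -7*0 = 0)
P(I) = -2*I (P(I) = I*(0 - 2) = I*(-2) = -2*I)
u(V, c) = 2 - V
u(1, P(4))³ = (2 - 1*1)³ = (2 - 1)³ = 1³ = 1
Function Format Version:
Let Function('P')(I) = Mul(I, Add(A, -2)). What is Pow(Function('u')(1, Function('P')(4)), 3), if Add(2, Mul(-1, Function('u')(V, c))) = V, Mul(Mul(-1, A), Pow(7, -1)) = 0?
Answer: 1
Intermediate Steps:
A = 0 (A = Mul(-7, 0) = 0)
Function('P')(I) = Mul(-2, I) (Function('P')(I) = Mul(I, Add(0, -2)) = Mul(I, -2) = Mul(-2, I))
Function('u')(V, c) = Add(2, Mul(-1, V))
Pow(Function('u')(1, Function('P')(4)), 3) = Pow(Add(2, Mul(-1, 1)), 3) = Pow(Add(2, -1), 3) = Pow(1, 3) = 1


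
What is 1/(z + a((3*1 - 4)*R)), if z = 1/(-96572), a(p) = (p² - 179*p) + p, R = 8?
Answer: 96572/143699135 ≈ 0.00067204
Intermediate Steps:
a(p) = p² - 178*p
z = -1/96572 ≈ -1.0355e-5
1/(z + a((3*1 - 4)*R)) = 1/(-1/96572 + ((3*1 - 4)*8)*(-178 + (3*1 - 4)*8)) = 1/(-1/96572 + ((3 - 4)*8)*(-178 + (3 - 4)*8)) = 1/(-1/96572 + (-1*8)*(-178 - 1*8)) = 1/(-1/96572 - 8*(-178 - 8)) = 1/(-1/96572 - 8*(-186)) = 1/(-1/96572 + 1488) = 1/(143699135/96572) = 96572/143699135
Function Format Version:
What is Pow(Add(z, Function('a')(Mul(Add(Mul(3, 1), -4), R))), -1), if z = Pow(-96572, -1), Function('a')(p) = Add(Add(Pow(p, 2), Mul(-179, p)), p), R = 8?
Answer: Rational(96572, 143699135) ≈ 0.00067204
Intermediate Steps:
Function('a')(p) = Add(Pow(p, 2), Mul(-178, p))
z = Rational(-1, 96572) ≈ -1.0355e-5
Pow(Add(z, Function('a')(Mul(Add(Mul(3, 1), -4), R))), -1) = Pow(Add(Rational(-1, 96572), Mul(Mul(Add(Mul(3, 1), -4), 8), Add(-178, Mul(Add(Mul(3, 1), -4), 8)))), -1) = Pow(Add(Rational(-1, 96572), Mul(Mul(Add(3, -4), 8), Add(-178, Mul(Add(3, -4), 8)))), -1) = Pow(Add(Rational(-1, 96572), Mul(Mul(-1, 8), Add(-178, Mul(-1, 8)))), -1) = Pow(Add(Rational(-1, 96572), Mul(-8, Add(-178, -8))), -1) = Pow(Add(Rational(-1, 96572), Mul(-8, -186)), -1) = Pow(Add(Rational(-1, 96572), 1488), -1) = Pow(Rational(143699135, 96572), -1) = Rational(96572, 143699135)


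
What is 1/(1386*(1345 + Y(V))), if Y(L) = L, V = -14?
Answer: 1/1844766 ≈ 5.4207e-7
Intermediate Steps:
1/(1386*(1345 + Y(V))) = 1/(1386*(1345 - 14)) = 1/(1386*1331) = 1/1844766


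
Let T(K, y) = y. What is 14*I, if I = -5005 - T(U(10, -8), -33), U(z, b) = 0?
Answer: -69608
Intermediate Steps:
I = -4972 (I = -5005 - 1*(-33) = -5005 + 33 = -4972)
14*I = 14*(-4972) = -69608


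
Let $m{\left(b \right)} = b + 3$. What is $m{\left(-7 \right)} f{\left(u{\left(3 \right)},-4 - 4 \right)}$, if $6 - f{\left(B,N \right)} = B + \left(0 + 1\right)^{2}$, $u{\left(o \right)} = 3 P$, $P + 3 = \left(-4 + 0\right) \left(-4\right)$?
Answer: $136$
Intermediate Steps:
$P = 13$ ($P = -3 + \left(-4 + 0\right) \left(-4\right) = -3 - -16 = -3 + 16 = 13$)
$m{\left(b \right)} = 3 + b$
$u{\left(o \right)} = 39$ ($u{\left(o \right)} = 3 \cdot 13 = 39$)
$f{\left(B,N \right)} = 5 - B$ ($f{\left(B,N \right)} = 6 - \left(B + \left(0 + 1\right)^{2}\right) = 6 - \left(B + 1^{2}\right) = 6 - \left(B + 1\right) = 6 - \left(1 + B\right) = 5 - B$)
$m{\left(-7 \right)} f{\left(u{\left(3 \right)},-4 - 4 \right)} = \left(3 - 7\right) \left(5 - 39\right) = - 4 \left(5 - 39\right) = \left(-4\right) \left(-34\right) = 136$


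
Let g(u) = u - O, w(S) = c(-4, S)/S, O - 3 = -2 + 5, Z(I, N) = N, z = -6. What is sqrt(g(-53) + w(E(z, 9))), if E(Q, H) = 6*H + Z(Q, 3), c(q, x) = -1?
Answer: 58*I*sqrt(57)/57 ≈ 7.6823*I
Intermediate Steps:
O = 6 (O = 3 + (-2 + 5) = 3 + 3 = 6)
E(Q, H) = 3 + 6*H (E(Q, H) = 6*H + 3 = 3 + 6*H)
w(S) = -1/S
g(u) = -6 + u (g(u) = u - 1*6 = u - 6 = -6 + u)
sqrt(g(-53) + w(E(z, 9))) = sqrt((-6 - 53) - 1/(3 + 6*9)) = sqrt(-59 - 1/(3 + 54)) = sqrt(-59 - 1/57) = sqrt(-3364/57) = 58*I*sqrt(57)/57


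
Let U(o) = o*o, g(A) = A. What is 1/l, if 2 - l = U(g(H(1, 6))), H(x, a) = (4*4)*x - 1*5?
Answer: -1/119 ≈ -0.0084034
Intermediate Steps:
H(x, a) = -5 + 16*x (H(x, a) = 16*x - 5 = -5 + 16*x)
U(o) = o**2
l = -119 (l = 2 - (-5 + 16*1)**2 = 2 - (-5 + 16)**2 = 2 - 1*11**2 = 2 - 1*121 = 2 - 121 = -119)
1/l = 1/(-119) = -1/119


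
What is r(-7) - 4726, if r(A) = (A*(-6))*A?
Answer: -5020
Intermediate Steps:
r(A) = -6*A² (r(A) = (-6*A)*A = -6*A²)
r(-7) - 4726 = -6*(-7)² - 4726 = -6*49 - 4726 = -294 - 4726 = -5020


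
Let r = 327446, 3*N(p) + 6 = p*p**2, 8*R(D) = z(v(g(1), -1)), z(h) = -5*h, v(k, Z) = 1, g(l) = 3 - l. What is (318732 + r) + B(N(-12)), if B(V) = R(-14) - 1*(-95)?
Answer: 5170179/8 ≈ 6.4627e+5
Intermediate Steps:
R(D) = -5/8 (R(D) = (-5*1)/8 = (1/8)*(-5) = -5/8)
N(p) = -2 + p**3/3 (N(p) = -2 + (p*p**2)/3 = -2 + p**3/3)
B(V) = 755/8 (B(V) = -5/8 - 1*(-95) = -5/8 + 95 = 755/8)
(318732 + r) + B(N(-12)) = (318732 + 327446) + 755/8 = 646178 + 755/8 = 5170179/8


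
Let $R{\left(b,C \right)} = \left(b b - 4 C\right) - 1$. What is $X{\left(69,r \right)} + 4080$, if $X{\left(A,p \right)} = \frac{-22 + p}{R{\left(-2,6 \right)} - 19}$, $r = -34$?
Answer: $\frac{20407}{5} \approx 4081.4$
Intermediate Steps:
$R{\left(b,C \right)} = -1 + b^{2} - 4 C$ ($R{\left(b,C \right)} = \left(b^{2} - 4 C\right) - 1 = -1 + b^{2} - 4 C$)
$X{\left(A,p \right)} = \frac{11}{20} - \frac{p}{40}$ ($X{\left(A,p \right)} = \frac{-22 + p}{\left(-1 + \left(-2\right)^{2} - 24\right) - 19} = \frac{-22 + p}{\left(-1 + 4 - 24\right) - 19} = \frac{-22 + p}{-21 - 19} = \frac{-22 + p}{-40} = \left(-22 + p\right) \left(- \frac{1}{40}\right) = \frac{11}{20} - \frac{p}{40}$)
$X{\left(69,r \right)} + 4080 = \left(\frac{11}{20} - - \frac{17}{20}\right) + 4080 = \left(\frac{11}{20} + \frac{17}{20}\right) + 4080 = \frac{7}{5} + 4080 = \frac{20407}{5}$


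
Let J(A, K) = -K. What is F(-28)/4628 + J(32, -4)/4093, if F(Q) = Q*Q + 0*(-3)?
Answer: 806856/4735601 ≈ 0.17038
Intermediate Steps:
F(Q) = Q**2 (F(Q) = Q**2 + 0 = Q**2)
F(-28)/4628 + J(32, -4)/4093 = (-28)**2/4628 - 1*(-4)/4093 = 784*(1/4628) + 4*(1/4093) = 196/1157 + 4/4093 = 806856/4735601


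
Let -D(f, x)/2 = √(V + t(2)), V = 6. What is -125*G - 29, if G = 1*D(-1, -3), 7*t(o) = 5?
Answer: -29 + 250*√329/7 ≈ 618.80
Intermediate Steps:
t(o) = 5/7 (t(o) = (⅐)*5 = 5/7)
D(f, x) = -2*√329/7 (D(f, x) = -2*√(6 + 5/7) = -2*√329/7)
G = -2*√329/7 (G = 1*(-2*√329/7) = -2*√329/7 ≈ -5.1824)
-125*G - 29 = -(-250)*√329/7 - 29 = 250*√329/7 - 29 = -29 + 250*√329/7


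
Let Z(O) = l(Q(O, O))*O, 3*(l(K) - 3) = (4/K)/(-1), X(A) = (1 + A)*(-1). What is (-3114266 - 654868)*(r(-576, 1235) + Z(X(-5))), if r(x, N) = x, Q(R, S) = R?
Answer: 2130817088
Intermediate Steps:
X(A) = -1 - A
l(K) = 3 - 4/(3*K) (l(K) = 3 + ((4/K)/(-1))/3 = 3 + ((4/K)*(-1))/3 = 3 + (-4/K)/3 = 3 - 4/(3*K))
Z(O) = O*(3 - 4/(3*O)) (Z(O) = (3 - 4/(3*O))*O = O*(3 - 4/(3*O)))
(-3114266 - 654868)*(r(-576, 1235) + Z(X(-5))) = (-3114266 - 654868)*(-576 + (-4/3 + 3*(-1 - 1*(-5)))) = -3769134*(-576 + (-4/3 + 3*(-1 + 5))) = -3769134*(-576 + (-4/3 + 3*4)) = -3769134*(-576 + (-4/3 + 12)) = -3769134*(-576 + 32/3) = -3769134*(-1696/3) = 2130817088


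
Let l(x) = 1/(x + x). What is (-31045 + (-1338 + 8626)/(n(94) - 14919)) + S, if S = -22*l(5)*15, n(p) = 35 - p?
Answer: -232746786/7489 ≈ -31079.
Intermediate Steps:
l(x) = 1/(2*x)
S = -33 (S = -11/5*15 = -33)
(-31045 + (-1338 + 8626)/(n(94) - 14919)) + S = (-31045 + (-1338 + 8626)/((35 - 1*94) - 14919)) - 33 = (-31045 + 7288/((35 - 94) - 14919)) - 33 = (-31045 + 7288/(-59 - 14919)) - 33 = (-31045 + 7288/(-14978)) - 33 = (-31045 + 7288*(-1/14978)) - 33 = (-31045 - 3644/7489) - 33 = -232499649/7489 - 33 = -232746786/7489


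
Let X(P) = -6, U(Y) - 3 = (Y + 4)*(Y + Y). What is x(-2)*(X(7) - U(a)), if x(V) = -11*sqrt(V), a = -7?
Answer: 561*I*sqrt(2) ≈ 793.37*I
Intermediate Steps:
U(Y) = 3 + 2*Y*(4 + Y) (U(Y) = 3 + (Y + 4)*(Y + Y) = 3 + (4 + Y)*(2*Y) = 3 + 2*Y*(4 + Y))
x(-2)*(X(7) - U(a)) = (-11*I*sqrt(2))*(-6 - (3 + 2*(-7)**2 + 8*(-7))) = (-11*I*sqrt(2))*(-6 - (3 + 2*49 - 56)) = (-11*I*sqrt(2))*(-6 - (3 + 98 - 56)) = (-11*I*sqrt(2))*(-6 - 1*45) = (-11*I*sqrt(2))*(-6 - 45) = -11*I*sqrt(2)*(-51) = 561*I*sqrt(2)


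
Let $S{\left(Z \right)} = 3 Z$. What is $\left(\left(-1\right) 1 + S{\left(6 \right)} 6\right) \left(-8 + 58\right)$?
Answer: $5350$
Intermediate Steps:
$\left(\left(-1\right) 1 + S{\left(6 \right)} 6\right) \left(-8 + 58\right) = \left(\left(-1\right) 1 + 3 \cdot 6 \cdot 6\right) \left(-8 + 58\right) = \left(-1 + 18 \cdot 6\right) 50 = \left(-1 + 108\right) 50 = 107 \cdot 50 = 5350$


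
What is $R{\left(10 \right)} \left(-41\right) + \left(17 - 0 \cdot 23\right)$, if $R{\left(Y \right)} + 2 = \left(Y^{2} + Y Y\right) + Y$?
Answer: $-8511$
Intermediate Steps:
$R{\left(Y \right)} = -2 + Y + 2 Y^{2}$ ($R{\left(Y \right)} = -2 + \left(\left(Y^{2} + Y Y\right) + Y\right) = -2 + \left(\left(Y^{2} + Y^{2}\right) + Y\right) = -2 + \left(2 Y^{2} + Y\right) = -2 + \left(Y + 2 Y^{2}\right) = -2 + Y + 2 Y^{2}$)
$R{\left(10 \right)} \left(-41\right) + \left(17 - 0 \cdot 23\right) = \left(-2 + 10 + 2 \cdot 10^{2}\right) \left(-41\right) + \left(17 - 0 \cdot 23\right) = \left(-2 + 10 + 2 \cdot 100\right) \left(-41\right) + \left(17 - 0\right) = \left(-2 + 10 + 200\right) \left(-41\right) + \left(17 + 0\right) = 208 \left(-41\right) + 17 = -8528 + 17 = -8511$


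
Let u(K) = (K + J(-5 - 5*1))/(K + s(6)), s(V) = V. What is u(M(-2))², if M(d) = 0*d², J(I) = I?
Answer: 25/9 ≈ 2.7778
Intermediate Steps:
M(d) = 0
u(K) = (-10 + K)/(6 + K) (u(K) = (K + (-5 - 5*1))/(K + 6) = (K + (-5 - 5))/(6 + K) = (K - 10)/(6 + K) = (-10 + K)/(6 + K))
u(M(-2))² = ((-10 + 0)/(6 + 0))² = (-10/6)² = ((⅙)*(-10))² = (-5/3)² = 25/9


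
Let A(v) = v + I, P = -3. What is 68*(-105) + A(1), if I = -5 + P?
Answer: -7147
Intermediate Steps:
I = -8 (I = -5 - 3 = -8)
A(v) = -8 + v (A(v) = v - 8 = -8 + v)
68*(-105) + A(1) = 68*(-105) + (-8 + 1) = -7140 - 7 = -7147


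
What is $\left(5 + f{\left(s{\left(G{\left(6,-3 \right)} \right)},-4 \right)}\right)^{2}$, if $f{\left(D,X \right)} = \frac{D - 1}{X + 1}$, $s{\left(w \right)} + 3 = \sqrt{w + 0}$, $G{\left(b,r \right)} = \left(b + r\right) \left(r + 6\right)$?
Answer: $\frac{256}{9} \approx 28.444$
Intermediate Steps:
$G{\left(b,r \right)} = \left(6 + r\right) \left(b + r\right)$ ($G{\left(b,r \right)} = \left(b + r\right) \left(6 + r\right) = \left(6 + r\right) \left(b + r\right)$)
$s{\left(w \right)} = -3 + \sqrt{w}$ ($s{\left(w \right)} = -3 + \sqrt{w + 0} = -3 + \sqrt{w}$)
$f{\left(D,X \right)} = \frac{-1 + D}{1 + X}$
$\left(5 + f{\left(s{\left(G{\left(6,-3 \right)} \right)},-4 \right)}\right)^{2} = \left(5 + \frac{-1 - \left(3 - \sqrt{\left(-3\right)^{2} + 6 \cdot 6 + 6 \left(-3\right) + 6 \left(-3\right)}\right)}{1 - 4}\right)^{2} = \left(5 + \frac{-1 - \left(3 - \sqrt{9 + 36 - 18 - 18}\right)}{-3}\right)^{2} = \left(5 - \frac{-1 - \left(3 - \sqrt{9}\right)}{3}\right)^{2} = \left(5 - \frac{-1 + \left(-3 + 3\right)}{3}\right)^{2} = \left(5 - \frac{-1 + 0}{3}\right)^{2} = \left(5 - - \frac{1}{3}\right)^{2} = \left(5 + \frac{1}{3}\right)^{2} = \left(\frac{16}{3}\right)^{2} = \frac{256}{9}$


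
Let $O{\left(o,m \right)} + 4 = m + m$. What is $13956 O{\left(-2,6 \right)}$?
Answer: $111648$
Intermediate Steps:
$O{\left(o,m \right)} = -4 + 2 m$ ($O{\left(o,m \right)} = -4 + \left(m + m\right) = -4 + 2 m$)
$13956 O{\left(-2,6 \right)} = 13956 \left(-4 + 2 \cdot 6\right) = 13956 \left(-4 + 12\right) = 13956 \cdot 8 = 111648$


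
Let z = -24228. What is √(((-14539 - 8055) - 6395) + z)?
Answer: 27*I*√73 ≈ 230.69*I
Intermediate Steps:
√(((-14539 - 8055) - 6395) + z) = √(((-14539 - 8055) - 6395) - 24228) = √((-22594 - 6395) - 24228) = √(-28989 - 24228) = √(-53217) = 27*I*√73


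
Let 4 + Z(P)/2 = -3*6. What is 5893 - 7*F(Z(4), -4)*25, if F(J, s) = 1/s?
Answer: 23747/4 ≈ 5936.8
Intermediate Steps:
Z(P) = -44 (Z(P) = -8 + 2*(-3*6) = -8 + 2*(-18) = -8 - 36 = -44)
5893 - 7*F(Z(4), -4)*25 = 5893 - 7/(-4)*25 = 5893 - 7*(-¼)*25 = 5893 + (7/4)*25 = 5893 + 175/4 = 23747/4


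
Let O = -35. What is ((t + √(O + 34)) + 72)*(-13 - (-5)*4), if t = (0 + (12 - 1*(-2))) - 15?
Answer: 497 + 7*I ≈ 497.0 + 7.0*I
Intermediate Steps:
t = -1 (t = (0 + (12 + 2)) - 15 = (0 + 14) - 15 = 14 - 15 = -1)
((t + √(O + 34)) + 72)*(-13 - (-5)*4) = ((-1 + √(-35 + 34)) + 72)*(-13 - (-5)*4) = ((-1 + √(-1)) + 72)*(-13 - 1*(-20)) = ((-1 + I) + 72)*(-13 + 20) = (71 + I)*7 = 497 + 7*I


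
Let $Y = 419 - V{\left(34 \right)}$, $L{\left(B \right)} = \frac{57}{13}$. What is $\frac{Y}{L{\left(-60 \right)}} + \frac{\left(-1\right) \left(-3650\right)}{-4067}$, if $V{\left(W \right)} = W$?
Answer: $\frac{20147285}{231819} \approx 86.91$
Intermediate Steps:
$L{\left(B \right)} = \frac{57}{13}$ ($L{\left(B \right)} = 57 \cdot \frac{1}{13} = \frac{57}{13}$)
$Y = 385$ ($Y = 419 - 34 = 385$)
$\frac{Y}{L{\left(-60 \right)}} + \frac{\left(-1\right) \left(-3650\right)}{-4067} = \frac{385}{\frac{57}{13}} + \frac{\left(-1\right) \left(-3650\right)}{-4067} = 385 \cdot \frac{13}{57} + 3650 \left(- \frac{1}{4067}\right) = \frac{5005}{57} - \frac{3650}{4067} = \frac{20147285}{231819}$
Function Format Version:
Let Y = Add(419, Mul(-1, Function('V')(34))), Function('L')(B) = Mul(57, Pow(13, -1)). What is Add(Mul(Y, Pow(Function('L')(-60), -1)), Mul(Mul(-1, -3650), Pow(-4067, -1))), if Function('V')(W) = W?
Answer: Rational(20147285, 231819) ≈ 86.910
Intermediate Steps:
Function('L')(B) = Rational(57, 13) (Function('L')(B) = Mul(57, Rational(1, 13)) = Rational(57, 13))
Y = 385 (Y = Add(419, Mul(-1, 34)) = Add(419, -34) = 385)
Add(Mul(Y, Pow(Function('L')(-60), -1)), Mul(Mul(-1, -3650), Pow(-4067, -1))) = Add(Mul(385, Pow(Rational(57, 13), -1)), Mul(Mul(-1, -3650), Pow(-4067, -1))) = Add(Mul(385, Rational(13, 57)), Mul(3650, Rational(-1, 4067))) = Add(Rational(5005, 57), Rational(-3650, 4067)) = Rational(20147285, 231819)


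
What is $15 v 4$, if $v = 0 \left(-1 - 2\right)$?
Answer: $0$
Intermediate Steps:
$v = 0$ ($v = 0 \left(-3\right) = 0$)
$15 v 4 = 15 \cdot 0 \cdot 4 = 0 \cdot 4 = 0$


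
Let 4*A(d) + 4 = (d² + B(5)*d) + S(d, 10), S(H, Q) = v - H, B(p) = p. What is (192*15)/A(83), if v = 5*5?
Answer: 1920/1207 ≈ 1.5907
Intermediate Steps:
v = 25
S(H, Q) = 25 - H
A(d) = 21/4 + d + d²/4 (A(d) = -1 + ((d² + 5*d) + (25 - d))/4 = -1 + (25 + d² + 4*d)/4 = -1 + (25/4 + d + d²/4) = 21/4 + d + d²/4)
(192*15)/A(83) = (192*15)/(21/4 + 83 + (¼)*83²) = 2880/(21/4 + 83 + (¼)*6889) = 2880/(21/4 + 83 + 6889/4) = 2880/(3621/2) = 2880*(2/3621) = 1920/1207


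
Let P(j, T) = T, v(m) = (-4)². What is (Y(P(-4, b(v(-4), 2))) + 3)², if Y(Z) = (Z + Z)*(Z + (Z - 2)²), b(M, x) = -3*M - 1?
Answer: 62546508649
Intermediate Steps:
v(m) = 16
b(M, x) = -1 - 3*M
Y(Z) = 2*Z*(Z + (-2 + Z)²) (Y(Z) = (2*Z)*(Z + (-2 + Z)²) = 2*Z*(Z + (-2 + Z)²))
(Y(P(-4, b(v(-4), 2))) + 3)² = (2*(-1 - 3*16)*((-1 - 3*16) + (-2 + (-1 - 3*16))²) + 3)² = (2*(-1 - 48)*((-1 - 48) + (-2 + (-1 - 48))²) + 3)² = (2*(-49)*(-49 + (-2 - 49)²) + 3)² = (2*(-49)*(-49 + (-51)²) + 3)² = (2*(-49)*(-49 + 2601) + 3)² = (2*(-49)*2552 + 3)² = (-250096 + 3)² = (-250093)² = 62546508649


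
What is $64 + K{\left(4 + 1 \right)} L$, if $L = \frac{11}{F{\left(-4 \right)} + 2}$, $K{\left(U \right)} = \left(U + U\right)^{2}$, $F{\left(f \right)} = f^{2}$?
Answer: $\frac{1126}{9} \approx 125.11$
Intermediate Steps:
$K{\left(U \right)} = 4 U^{2}$ ($K{\left(U \right)} = \left(2 U\right)^{2} = 4 U^{2}$)
$L = \frac{11}{18}$ ($L = \frac{11}{\left(-4\right)^{2} + 2} = \frac{11}{16 + 2} = \frac{11}{18} \approx 0.61111$)
$64 + K{\left(4 + 1 \right)} L = 64 + 4 \left(4 + 1\right)^{2} \cdot \frac{11}{18} = 64 + 4 \cdot 5^{2} \cdot \frac{11}{18} = 64 + 4 \cdot 25 \cdot \frac{11}{18} = 64 + 100 \cdot \frac{11}{18} = 64 + \frac{550}{9} = \frac{1126}{9}$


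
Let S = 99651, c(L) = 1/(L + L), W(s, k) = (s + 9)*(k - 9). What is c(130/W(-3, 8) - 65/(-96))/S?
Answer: -16/66932255 ≈ -2.3905e-7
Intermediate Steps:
W(s, k) = (-9 + k)*(9 + s) (W(s, k) = (9 + s)*(-9 + k) = (-9 + k)*(9 + s))
c(L) = 1/(2*L)
c(130/W(-3, 8) - 65/(-96))/S = (1/(2*(130/(-81 - 9*(-3) + 9*8 + 8*(-3)) - 65/(-96))))/99651 = (1/(2*(130/(-81 + 27 + 72 - 24) - 65*(-1/96))))*(1/99651) = (1/(2*(130/(-6) + 65/96)))*(1/99651) = (1/(2*(130*(-1/6) + 65/96)))*(1/99651) = (1/(2*(-65/3 + 65/96)))*(1/99651) = (1/(2*(-2015/96)))*(1/99651) = ((1/2)*(-96/2015))*(1/99651) = -48/2015*1/99651 = -16/66932255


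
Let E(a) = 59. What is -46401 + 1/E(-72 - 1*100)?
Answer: -2737658/59 ≈ -46401.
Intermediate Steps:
-46401 + 1/E(-72 - 1*100) = -46401 + 1/59 = -2737658/59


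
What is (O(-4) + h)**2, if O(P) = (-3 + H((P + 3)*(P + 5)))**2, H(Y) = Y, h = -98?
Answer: 6724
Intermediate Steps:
O(P) = (-3 + (3 + P)*(5 + P))**2 (O(P) = (-3 + (P + 3)*(P + 5))**2 = (-3 + (3 + P)*(5 + P))**2)
(O(-4) + h)**2 = ((12 + (-4)**2 + 8*(-4))**2 - 98)**2 = ((12 + 16 - 32)**2 - 98)**2 = ((-4)**2 - 98)**2 = (16 - 98)**2 = (-82)**2 = 6724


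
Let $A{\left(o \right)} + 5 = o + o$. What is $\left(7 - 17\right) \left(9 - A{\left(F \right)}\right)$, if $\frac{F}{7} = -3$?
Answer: $-560$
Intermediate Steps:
$F = -21$ ($F = 7 \left(-3\right) = -21$)
$A{\left(o \right)} = -5 + 2 o$ ($A{\left(o \right)} = -5 + \left(o + o\right) = -5 + 2 o$)
$\left(7 - 17\right) \left(9 - A{\left(F \right)}\right) = \left(7 - 17\right) \left(9 - \left(-5 + 2 \left(-21\right)\right)\right) = - 10 \left(9 - \left(-5 - 42\right)\right) = - 10 \left(9 - -47\right) = - 10 \left(9 + 47\right) = \left(-10\right) 56 = -560$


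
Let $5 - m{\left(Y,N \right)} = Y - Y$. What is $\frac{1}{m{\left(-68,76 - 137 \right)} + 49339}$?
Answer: $\frac{1}{49344} \approx 2.0266 \cdot 10^{-5}$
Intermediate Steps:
$m{\left(Y,N \right)} = 5$ ($m{\left(Y,N \right)} = 5 - \left(Y - Y\right) = 5 - 0 = 5 + 0 = 5$)
$\frac{1}{m{\left(-68,76 - 137 \right)} + 49339} = \frac{1}{5 + 49339} = \frac{1}{49344}$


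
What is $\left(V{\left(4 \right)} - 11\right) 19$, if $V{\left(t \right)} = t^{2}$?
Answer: $95$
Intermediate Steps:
$\left(V{\left(4 \right)} - 11\right) 19 = \left(4^{2} - 11\right) 19 = \left(16 - 11\right) 19 = 5 \cdot 19 = 95$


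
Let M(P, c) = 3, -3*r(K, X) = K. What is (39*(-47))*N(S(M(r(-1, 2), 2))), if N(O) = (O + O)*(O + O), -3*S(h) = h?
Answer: -7332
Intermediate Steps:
r(K, X) = -K/3
S(h) = -h/3
N(O) = 4*O² (N(O) = (2*O)*(2*O) = 4*O²)
(39*(-47))*N(S(M(r(-1, 2), 2))) = (39*(-47))*(4*(-⅓*3)²) = -7332*(-1)² = -7332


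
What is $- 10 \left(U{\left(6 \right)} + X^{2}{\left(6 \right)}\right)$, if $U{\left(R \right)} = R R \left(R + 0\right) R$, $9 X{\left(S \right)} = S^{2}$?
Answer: $-13120$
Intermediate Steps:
$X{\left(S \right)} = \frac{S^{2}}{9}$
$U{\left(R \right)} = R^{4}$ ($U{\left(R \right)} = R R R R = R R^{2} R = R^{3} R = R^{4}$)
$- 10 \left(U{\left(6 \right)} + X^{2}{\left(6 \right)}\right) = - 10 \left(6^{4} + \left(\frac{6^{2}}{9}\right)^{2}\right) = - 10 \left(1296 + \left(\frac{1}{9} \cdot 36\right)^{2}\right) = - 10 \left(1296 + 4^{2}\right) = - 10 \left(1296 + 16\right) = \left(-10\right) 1312 = -13120$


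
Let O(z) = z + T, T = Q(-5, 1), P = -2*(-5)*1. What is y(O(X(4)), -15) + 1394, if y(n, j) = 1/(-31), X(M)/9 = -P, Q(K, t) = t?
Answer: 43213/31 ≈ 1394.0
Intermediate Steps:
P = 10 (P = 10*1 = 10)
T = 1
X(M) = -90 (X(M) = 9*(-1*10) = 9*(-10) = -90)
O(z) = 1 + z (O(z) = z + 1 = 1 + z)
y(n, j) = -1/31
y(O(X(4)), -15) + 1394 = -1/31 + 1394 = 43213/31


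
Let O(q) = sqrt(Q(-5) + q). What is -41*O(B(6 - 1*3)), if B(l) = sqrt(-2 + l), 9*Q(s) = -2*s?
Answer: -41*sqrt(19)/3 ≈ -59.572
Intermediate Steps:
Q(s) = -2*s/9 (Q(s) = (-2*s)/9 = -2*s/9)
O(q) = sqrt(10/9 + q) (O(q) = sqrt(-2/9*(-5) + q) = sqrt(10/9 + q))
-41*O(B(6 - 1*3)) = -41*sqrt(10 + 9*sqrt(-2 + (6 - 1*3)))/3 = -41*sqrt(10 + 9*sqrt(-2 + (6 - 3)))/3 = -41*sqrt(10 + 9*sqrt(-2 + 3))/3 = -41*sqrt(10 + 9*sqrt(1))/3 = -41*sqrt(10 + 9*1)/3 = -41*sqrt(10 + 9)/3 = -41*sqrt(19)/3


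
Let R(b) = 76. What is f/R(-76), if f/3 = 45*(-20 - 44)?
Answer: -2160/19 ≈ -113.68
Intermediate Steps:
f = -8640 (f = 3*(45*(-20 - 44)) = 3*(45*(-64)) = 3*(-2880) = -8640)
f/R(-76) = -8640/76 = -8640*1/76 = -2160/19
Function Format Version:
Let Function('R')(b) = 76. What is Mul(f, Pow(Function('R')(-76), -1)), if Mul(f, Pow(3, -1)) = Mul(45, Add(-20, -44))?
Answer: Rational(-2160, 19) ≈ -113.68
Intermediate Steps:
f = -8640 (f = Mul(3, Mul(45, Add(-20, -44))) = Mul(3, Mul(45, -64)) = Mul(3, -2880) = -8640)
Mul(f, Pow(Function('R')(-76), -1)) = Mul(-8640, Pow(76, -1)) = Mul(-8640, Rational(1, 76)) = Rational(-2160, 19)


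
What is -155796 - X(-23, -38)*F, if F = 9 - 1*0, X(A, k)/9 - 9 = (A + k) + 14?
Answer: -152718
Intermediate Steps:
X(A, k) = 207 + 9*A + 9*k (X(A, k) = 81 + 9*((A + k) + 14) = 81 + 9*(14 + A + k) = 81 + (126 + 9*A + 9*k) = 207 + 9*A + 9*k)
F = 9 (F = 9 + 0 = 9)
-155796 - X(-23, -38)*F = -155796 - (207 + 9*(-23) + 9*(-38))*9 = -155796 - (207 - 207 - 342)*9 = -155796 - (-342)*9 = -155796 - 1*(-3078) = -155796 + 3078 = -152718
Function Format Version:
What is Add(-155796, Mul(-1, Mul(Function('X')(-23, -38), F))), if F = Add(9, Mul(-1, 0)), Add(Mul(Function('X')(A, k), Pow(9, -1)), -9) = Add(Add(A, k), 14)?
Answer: -152718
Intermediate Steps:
Function('X')(A, k) = Add(207, Mul(9, A), Mul(9, k)) (Function('X')(A, k) = Add(81, Mul(9, Add(Add(A, k), 14))) = Add(81, Mul(9, Add(14, A, k))) = Add(81, Add(126, Mul(9, A), Mul(9, k))) = Add(207, Mul(9, A), Mul(9, k)))
F = 9 (F = Add(9, 0) = 9)
Add(-155796, Mul(-1, Mul(Function('X')(-23, -38), F))) = Add(-155796, Mul(-1, Mul(Add(207, Mul(9, -23), Mul(9, -38)), 9))) = Add(-155796, Mul(-1, Mul(Add(207, -207, -342), 9))) = Add(-155796, Mul(-1, Mul(-342, 9))) = Add(-155796, Mul(-1, -3078)) = Add(-155796, 3078) = -152718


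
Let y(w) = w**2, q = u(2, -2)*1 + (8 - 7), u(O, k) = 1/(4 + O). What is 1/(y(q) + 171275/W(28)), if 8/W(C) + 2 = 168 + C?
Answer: 9/37380781 ≈ 2.4077e-7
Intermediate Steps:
W(C) = 8/(166 + C) (W(C) = 8/(-2 + (168 + C)) = 8/(166 + C))
q = 7/6 (q = 1/(4 + 2) + (8 - 7) = 1/6 + 1 = 7/6 ≈ 1.1667)
1/(y(q) + 171275/W(28)) = 1/((7/6)**2 + 171275/((8/(166 + 28)))) = 1/(49/36 + 171275/((8/194))) = 1/(49/36 + 171275/((8*(1/194)))) = 1/(49/36 + 171275/(4/97)) = 1/(49/36 + 171275*(97/4)) = 1/(49/36 + 16613675/4) = 1/(37380781/9) = 9/37380781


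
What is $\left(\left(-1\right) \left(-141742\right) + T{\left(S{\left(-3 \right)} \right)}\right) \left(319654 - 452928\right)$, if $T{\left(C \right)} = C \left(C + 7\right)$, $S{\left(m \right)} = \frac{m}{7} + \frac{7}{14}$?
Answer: $- \frac{1851277881247}{98} \approx -1.8891 \cdot 10^{10}$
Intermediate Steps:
$S{\left(m \right)} = \frac{1}{2} + \frac{m}{7}$ ($S{\left(m \right)} = m \frac{1}{7} + 7 \cdot \frac{1}{14} = \frac{m}{7} + \frac{1}{2} = \frac{1}{2} + \frac{m}{7}$)
$T{\left(C \right)} = C \left(7 + C\right)$
$\left(\left(-1\right) \left(-141742\right) + T{\left(S{\left(-3 \right)} \right)}\right) \left(319654 - 452928\right) = \left(\left(-1\right) \left(-141742\right) + \left(\frac{1}{2} + \frac{1}{7} \left(-3\right)\right) \left(7 + \left(\frac{1}{2} + \frac{1}{7} \left(-3\right)\right)\right)\right) \left(319654 - 452928\right) = \left(141742 + \left(\frac{1}{2} - \frac{3}{7}\right) \left(7 + \left(\frac{1}{2} - \frac{3}{7}\right)\right)\right) \left(-133274\right) = \left(141742 + \frac{7 + \frac{1}{14}}{14}\right) \left(-133274\right) = \left(141742 + \frac{1}{14} \cdot \frac{99}{14}\right) \left(-133274\right) = \left(141742 + \frac{99}{196}\right) \left(-133274\right) = \frac{27781531}{196} \left(-133274\right) = - \frac{1851277881247}{98}$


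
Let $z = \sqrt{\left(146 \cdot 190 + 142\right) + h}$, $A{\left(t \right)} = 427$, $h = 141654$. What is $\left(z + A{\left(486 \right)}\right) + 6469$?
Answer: $6896 + 8 \sqrt{2649} \approx 7307.8$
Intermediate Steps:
$z = 8 \sqrt{2649}$ ($z = \sqrt{\left(146 \cdot 190 + 142\right) + 141654} = \sqrt{\left(27740 + 142\right) + 141654} = \sqrt{27882 + 141654} = \sqrt{169536} = 8 \sqrt{2649} \approx 411.75$)
$\left(z + A{\left(486 \right)}\right) + 6469 = \left(8 \sqrt{2649} + 427\right) + 6469 = \left(427 + 8 \sqrt{2649}\right) + 6469 = 6896 + 8 \sqrt{2649}$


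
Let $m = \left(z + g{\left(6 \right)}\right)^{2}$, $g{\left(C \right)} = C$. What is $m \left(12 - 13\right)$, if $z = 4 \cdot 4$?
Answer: $-484$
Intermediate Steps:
$z = 16$
$m = 484$ ($m = \left(16 + 6\right)^{2} = 22^{2} = 484$)
$m \left(12 - 13\right) = 484 \left(12 - 13\right) = 484 \left(-1\right) = -484$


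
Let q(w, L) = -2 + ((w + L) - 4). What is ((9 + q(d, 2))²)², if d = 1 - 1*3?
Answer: 81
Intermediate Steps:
d = -2 (d = 1 - 3 = -2)
q(w, L) = -6 + L + w (q(w, L) = -2 + ((L + w) - 4) = -2 + (-4 + L + w) = -6 + L + w)
((9 + q(d, 2))²)² = ((9 + (-6 + 2 - 2))²)² = ((9 - 6)²)² = (3²)² = 9² = 81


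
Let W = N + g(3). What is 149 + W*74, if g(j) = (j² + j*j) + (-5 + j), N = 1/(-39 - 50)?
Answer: 118563/89 ≈ 1332.2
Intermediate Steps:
N = -1/89 (N = 1/(-89) = -1/89 ≈ -0.011236)
g(j) = -5 + j + 2*j² (g(j) = (j² + j²) + (-5 + j) = 2*j² + (-5 + j) = -5 + j + 2*j²)
W = 1423/89 (W = -1/89 + (-5 + 3 + 2*3²) = -1/89 + (-5 + 3 + 2*9) = -1/89 + (-5 + 3 + 18) = -1/89 + 16 = 1423/89 ≈ 15.989)
149 + W*74 = 149 + (1423/89)*74 = 149 + 105302/89 = 118563/89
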